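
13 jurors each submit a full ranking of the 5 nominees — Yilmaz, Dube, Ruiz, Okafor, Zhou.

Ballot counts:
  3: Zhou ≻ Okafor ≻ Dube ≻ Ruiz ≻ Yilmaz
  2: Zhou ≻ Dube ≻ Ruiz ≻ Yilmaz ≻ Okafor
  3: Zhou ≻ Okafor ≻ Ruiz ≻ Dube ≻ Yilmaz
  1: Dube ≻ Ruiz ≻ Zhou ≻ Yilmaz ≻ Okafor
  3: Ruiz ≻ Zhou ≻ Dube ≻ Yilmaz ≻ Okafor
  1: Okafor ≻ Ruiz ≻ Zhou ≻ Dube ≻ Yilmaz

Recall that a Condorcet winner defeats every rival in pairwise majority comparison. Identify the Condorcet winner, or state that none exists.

Zhou

Head-to-head results (13 jurors):
Yilmaz vs Dube: 0 for Yilmaz, 13 for Dube — Dube by 13–0.
Yilmaz vs Ruiz: 0 for Yilmaz, 13 for Ruiz — Ruiz by 13–0.
Yilmaz vs Okafor: Yilmaz is ranked higher on 2+1+3 = 6 ballots, Okafor on 7. Okafor wins 7–6.
Yilmaz vs Zhou: 0 for Yilmaz, 13 for Zhou — Zhou by 13–0.
Dube vs Ruiz: Dube is ranked higher on 3+2+1 = 6 ballots, Ruiz on 7. Ruiz wins 7–6.
Dube vs Okafor: Dube preferred on 2+1+3 = 6 ballots; Okafor wins 7–6.
Dube vs Zhou: Dube preferred on 1 ballot; Zhou wins 12–1.
Ruiz vs Okafor: 6 to 7, Okafor.
Ruiz vs Zhou: 5 to 8, Zhou.
Okafor vs Zhou: 1 for Okafor, 12 for Zhou — Zhou by 12–1.
Only Zhou has no losses; Zhou is the Condorcet winner.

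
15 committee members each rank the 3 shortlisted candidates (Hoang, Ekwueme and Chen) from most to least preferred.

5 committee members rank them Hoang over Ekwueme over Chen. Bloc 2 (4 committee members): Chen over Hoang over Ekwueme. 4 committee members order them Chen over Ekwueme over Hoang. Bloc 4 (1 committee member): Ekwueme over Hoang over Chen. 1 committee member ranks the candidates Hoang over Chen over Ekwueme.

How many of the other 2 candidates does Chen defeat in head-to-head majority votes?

2

Chen against each rival (15 committee members):
Chen–Hoang: Chen 8–7.
Chen–Ekwueme: Chen 9–6.
Chen beats Hoang, Ekwueme — 2 pairwise wins.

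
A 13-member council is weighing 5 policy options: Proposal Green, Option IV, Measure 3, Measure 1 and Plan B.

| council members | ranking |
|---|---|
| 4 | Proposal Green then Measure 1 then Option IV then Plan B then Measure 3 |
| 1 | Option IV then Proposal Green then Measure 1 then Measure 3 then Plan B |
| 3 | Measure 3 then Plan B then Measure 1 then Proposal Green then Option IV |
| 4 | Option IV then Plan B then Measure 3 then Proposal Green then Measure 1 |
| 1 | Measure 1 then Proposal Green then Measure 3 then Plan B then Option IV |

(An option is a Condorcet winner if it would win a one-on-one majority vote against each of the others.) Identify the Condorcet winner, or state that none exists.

Pairwise majorities:
Proposal Green vs Option IV: 8 to 5, Proposal Green.
Proposal Green vs Measure 3: Proposal Green preferred on 4+1+1 = 6 ballots; Measure 3 wins 7–6.
Proposal Green vs Measure 1: 4+1+4 = 9 for Proposal Green, 4 for Measure 1 — Proposal Green by 9–4.
Proposal Green vs Plan B: Proposal Green preferred on 4+1+1 = 6 ballots; Plan B wins 7–6.
Option IV vs Measure 3: 4+1+4 = 9 for Option IV, 4 for Measure 3 — Option IV by 9–4.
Option IV vs Measure 1: 5 to 8, Measure 1.
Option IV vs Plan B: Option IV preferred on 4+1+4 = 9 ballots; Option IV wins 9–4.
Measure 3 vs Measure 1: Measure 3 preferred on 3+4 = 7 ballots; Measure 3 wins 7–6.
Measure 3 vs Plan B: Measure 3 is ranked higher on 1+3+1 = 5 ballots, Plan B on 8. Plan B wins 8–5.
Measure 1 vs Plan B: Measure 1 is ranked higher on 4+1+1 = 6 ballots, Plan B on 7. Plan B wins 7–6.
Every option loses at least once (Proposal Green loses to Measure 3; Option IV loses to Proposal Green; Measure 3 loses to Option IV; Measure 1 loses to Proposal Green; Plan B loses to Option IV). The majority relation contains the cycle Proposal Green beats Option IV beats Measure 3 beats Proposal Green, so there is no Condorcet winner.

none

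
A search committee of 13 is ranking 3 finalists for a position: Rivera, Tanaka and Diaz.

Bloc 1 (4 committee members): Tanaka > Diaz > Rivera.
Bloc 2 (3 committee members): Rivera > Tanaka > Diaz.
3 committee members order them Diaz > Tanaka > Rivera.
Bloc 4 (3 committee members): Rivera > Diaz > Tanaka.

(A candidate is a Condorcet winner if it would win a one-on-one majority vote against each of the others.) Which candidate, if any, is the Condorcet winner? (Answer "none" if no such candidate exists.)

Tanaka

Head-to-head results (13 committee members):
Rivera vs Tanaka: Rivera is ranked higher on 3+3 = 6 ballots, Tanaka on 7. Tanaka wins 7–6.
Rivera vs Diaz: Diaz, 7–6.
Tanaka vs Diaz: 4+3 = 7 for Tanaka, 6 for Diaz — Tanaka by 7–6.
Tanaka beats each of Rivera, Diaz — Tanaka is the Condorcet winner.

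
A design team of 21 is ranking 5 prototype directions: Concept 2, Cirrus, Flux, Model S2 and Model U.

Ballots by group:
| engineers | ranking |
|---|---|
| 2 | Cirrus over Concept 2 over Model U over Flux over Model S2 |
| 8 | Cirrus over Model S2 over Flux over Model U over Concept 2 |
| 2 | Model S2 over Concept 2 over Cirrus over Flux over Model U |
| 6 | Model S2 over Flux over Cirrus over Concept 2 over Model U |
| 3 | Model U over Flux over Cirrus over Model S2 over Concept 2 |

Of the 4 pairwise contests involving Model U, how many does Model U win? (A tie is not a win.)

1

Model U against each rival (21 engineers):
Model U vs Concept 2: Model U is ranked higher on 8+3 = 11 ballots, Concept 2 on 10. Model U wins 11–10.
Model U–Cirrus: Cirrus 18–3.
Model U vs Flux: Flux, 16–5.
Model U–Model S2: Model S2 16–5.
Model U beats Concept 2; loses to Cirrus, Flux, Model S2 — 1 pairwise win.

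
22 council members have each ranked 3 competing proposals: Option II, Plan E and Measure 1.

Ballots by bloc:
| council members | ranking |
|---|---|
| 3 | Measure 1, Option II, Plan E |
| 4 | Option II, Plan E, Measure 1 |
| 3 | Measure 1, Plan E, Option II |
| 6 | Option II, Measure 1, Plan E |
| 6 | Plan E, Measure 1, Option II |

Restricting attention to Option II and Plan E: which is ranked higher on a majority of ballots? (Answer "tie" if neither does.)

Ballots ranking Option II above Plan E: 3 + 4 + 6 = 13.
Ballots ranking Plan E above Option II: 22 − 13 = 9.
Option II wins the head-to-head 13–9.

Option II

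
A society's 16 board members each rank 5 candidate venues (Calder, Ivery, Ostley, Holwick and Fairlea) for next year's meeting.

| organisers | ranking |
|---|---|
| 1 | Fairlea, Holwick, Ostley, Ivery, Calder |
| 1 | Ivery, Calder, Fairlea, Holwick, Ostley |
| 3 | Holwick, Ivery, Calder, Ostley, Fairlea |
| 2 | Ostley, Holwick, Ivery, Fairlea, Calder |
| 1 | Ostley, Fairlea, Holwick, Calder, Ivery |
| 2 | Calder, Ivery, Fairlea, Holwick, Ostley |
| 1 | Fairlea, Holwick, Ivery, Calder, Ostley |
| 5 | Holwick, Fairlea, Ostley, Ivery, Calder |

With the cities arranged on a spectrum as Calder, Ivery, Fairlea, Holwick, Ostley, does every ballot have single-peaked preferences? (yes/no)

Axis positions: Calder=1, Ivery=2, Fairlea=3, Holwick=4, Ostley=5.
Type 1 (peak Fairlea at position 3): ranking walks positions 3-4-5-2-1, expanding outward from the peak — single-peaked.
Type 2 (peak Ivery at position 2): ranking walks positions 2-1-3-4-5, expanding outward from the peak — single-peaked.
Type 3: ranking walks positions 4-2-1-5-3; Ivery is ranked above Fairlea even though Fairlea lies between Ivery and the peak Holwick on the axis — preferences dip and rise again. Not single-peaked.
Type 4: ranking walks positions 5-4-2-3-1; Ivery is ranked above Fairlea even though Fairlea lies between Ivery and the peak Ostley on the axis — preferences dip and rise again. Not single-peaked.
Type 5: ranking walks positions 5-3-4-1-2; Fairlea is ranked above Holwick even though Holwick lies between Fairlea and the peak Ostley on the axis — preferences dip and rise again. Not single-peaked.
Type 6 (peak Calder at position 1): ranking walks positions 1-2-3-4-5, expanding outward from the peak — single-peaked.
Type 7 (peak Fairlea at position 3): ranking walks positions 3-4-2-1-5, expanding outward from the peak — single-peaked.
Type 8 (peak Holwick at position 4): ranking walks positions 4-3-5-2-1, expanding outward from the peak — single-peaked.
Type 3 violates single-peakedness, so the profile is not single-peaked on this axis.

no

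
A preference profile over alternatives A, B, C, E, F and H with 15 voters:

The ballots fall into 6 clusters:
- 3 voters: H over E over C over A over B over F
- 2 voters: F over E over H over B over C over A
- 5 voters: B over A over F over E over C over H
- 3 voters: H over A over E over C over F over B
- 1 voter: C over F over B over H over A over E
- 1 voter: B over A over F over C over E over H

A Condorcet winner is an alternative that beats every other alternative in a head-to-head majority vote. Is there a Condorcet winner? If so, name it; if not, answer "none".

none

Head-to-head results (15 voters):
A vs B: B, 9–6.
A–C: A 9–6.
A vs E: A wins 10–5.
A vs F: A wins 12–3.
A–H: H 9–6.
B vs C: B wins 8–7.
B vs E: E, 8–7.
B–F: B 9–6.
B vs H: H, 8–7.
C–E: E 13–2.
C–F: F 8–7.
C vs H: H, 8–7.
E vs F: F wins 9–6.
E–H: E 8–7.
F vs H: F wins 9–6.
No alternative is unbeaten: A loses to B; B loses to E; C loses to A; E loses to A; F loses to A; H loses to E. In particular A → E → B → A is a majority cycle — no Condorcet winner exists.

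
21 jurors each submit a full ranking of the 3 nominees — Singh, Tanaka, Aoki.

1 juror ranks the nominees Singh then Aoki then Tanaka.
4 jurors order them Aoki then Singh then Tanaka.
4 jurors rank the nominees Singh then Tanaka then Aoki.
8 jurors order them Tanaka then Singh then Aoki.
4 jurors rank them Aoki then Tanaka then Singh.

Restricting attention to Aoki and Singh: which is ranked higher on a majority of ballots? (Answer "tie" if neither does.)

Singh

Ballots ranking Aoki above Singh: 4 + 4 = 8.
Ballots ranking Singh above Aoki: 21 − 8 = 13.
Singh wins the head-to-head 13–8.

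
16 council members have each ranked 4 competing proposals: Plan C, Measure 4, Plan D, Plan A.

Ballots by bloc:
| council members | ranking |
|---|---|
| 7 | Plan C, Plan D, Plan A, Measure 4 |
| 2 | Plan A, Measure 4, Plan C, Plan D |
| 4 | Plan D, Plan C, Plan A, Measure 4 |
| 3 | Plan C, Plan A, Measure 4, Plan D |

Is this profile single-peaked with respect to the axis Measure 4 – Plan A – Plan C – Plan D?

yes

Axis positions: Measure 4=1, Plan A=2, Plan C=3, Plan D=4.
Bloc 1 (peak Plan C at position 3): ranking walks positions 3-4-2-1, expanding outward from the peak — single-peaked.
Bloc 2 (peak Plan A at position 2): ranking walks positions 2-1-3-4, expanding outward from the peak — single-peaked.
Bloc 3 (peak Plan D at position 4): ranking walks positions 4-3-2-1, expanding outward from the peak — single-peaked.
Bloc 4 (peak Plan C at position 3): ranking walks positions 3-2-1-4, expanding outward from the peak — single-peaked.
Every ranking is single-peaked on this axis.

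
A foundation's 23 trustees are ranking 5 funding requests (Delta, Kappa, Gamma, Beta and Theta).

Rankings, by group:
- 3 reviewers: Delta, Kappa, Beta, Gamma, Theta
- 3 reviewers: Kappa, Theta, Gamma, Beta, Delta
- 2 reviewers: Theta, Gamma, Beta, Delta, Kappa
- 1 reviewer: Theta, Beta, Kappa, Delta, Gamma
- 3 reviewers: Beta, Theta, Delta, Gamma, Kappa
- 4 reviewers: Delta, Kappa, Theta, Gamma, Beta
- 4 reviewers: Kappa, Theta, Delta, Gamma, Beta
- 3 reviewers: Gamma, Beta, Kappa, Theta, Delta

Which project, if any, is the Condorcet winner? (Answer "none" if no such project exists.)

Head-to-head results (23 reviewers):
Delta–Kappa: Delta 12–11.
Delta–Gamma: Delta 15–8.
Delta–Beta: Beta 12–11.
Delta vs Theta: Theta, 16–7.
Kappa vs Gamma: Kappa wins 15–8.
Kappa vs Beta: Kappa wins 14–9.
Kappa vs Theta: Kappa, 17–6.
Gamma–Beta: Gamma 16–7.
Gamma–Theta: Theta 17–6.
Beta vs Theta: Theta wins 14–9.
Every project loses at least once (Delta loses to Beta; Kappa loses to Delta; Gamma loses to Delta; Beta loses to Kappa; Theta loses to Kappa). The majority relation contains the cycle Delta → Kappa → Beta → Delta, so there is no Condorcet winner.

none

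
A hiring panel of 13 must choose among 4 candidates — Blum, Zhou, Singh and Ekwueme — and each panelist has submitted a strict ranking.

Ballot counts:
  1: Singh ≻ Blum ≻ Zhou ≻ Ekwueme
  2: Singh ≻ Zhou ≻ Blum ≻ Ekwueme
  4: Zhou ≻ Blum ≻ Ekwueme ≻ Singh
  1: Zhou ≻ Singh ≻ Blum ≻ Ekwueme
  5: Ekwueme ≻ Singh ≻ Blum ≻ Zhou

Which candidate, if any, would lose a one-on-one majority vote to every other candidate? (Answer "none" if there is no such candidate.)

Head-to-head results (13 committee members):
Blum vs Zhou: Blum preferred on 1+5 = 6 ballots; Zhou wins 7–6.
Blum vs Singh: Singh wins 9–4.
Blum vs Ekwueme: Blum is ranked higher on 1+2+4+1 = 8 ballots, Ekwueme on 5. Blum wins 8–5.
Zhou vs Singh: Singh wins 8–5.
Zhou vs Ekwueme: 8 to 5, Zhou.
Singh vs Ekwueme: Ekwueme wins 9–4.
Every candidate wins at least one matchup (Blum beats Ekwueme; Zhou beats Blum; Singh beats Blum; Ekwueme beats Singh), so there is no Condorcet loser.

none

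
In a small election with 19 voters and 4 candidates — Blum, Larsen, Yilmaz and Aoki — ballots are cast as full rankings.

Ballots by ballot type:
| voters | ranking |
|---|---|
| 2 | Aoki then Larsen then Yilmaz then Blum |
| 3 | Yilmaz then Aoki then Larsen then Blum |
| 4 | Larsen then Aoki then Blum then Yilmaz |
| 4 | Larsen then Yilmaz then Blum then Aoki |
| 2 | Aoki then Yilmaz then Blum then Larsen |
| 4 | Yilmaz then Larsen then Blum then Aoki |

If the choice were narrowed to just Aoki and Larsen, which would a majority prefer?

Ballots ranking Aoki above Larsen: 2 + 3 + 2 = 7.
Ballots ranking Larsen above Aoki: 19 − 7 = 12.
Larsen wins the head-to-head 12–7.

Larsen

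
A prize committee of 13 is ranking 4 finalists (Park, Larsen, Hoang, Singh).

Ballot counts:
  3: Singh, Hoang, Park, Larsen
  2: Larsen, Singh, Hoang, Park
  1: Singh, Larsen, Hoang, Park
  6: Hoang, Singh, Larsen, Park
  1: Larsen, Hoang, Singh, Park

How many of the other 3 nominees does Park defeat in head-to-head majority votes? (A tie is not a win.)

Park against each rival (13 jurors):
Park vs Larsen: 3 for Park, 10 for Larsen — Larsen by 10–3.
Park vs Hoang: Park preferred on 0 ballots; Hoang wins 13–0.
Park–Singh: Singh 13–0.
Park beats no one; loses to Larsen, Hoang, Singh — 0 pairwise wins.

0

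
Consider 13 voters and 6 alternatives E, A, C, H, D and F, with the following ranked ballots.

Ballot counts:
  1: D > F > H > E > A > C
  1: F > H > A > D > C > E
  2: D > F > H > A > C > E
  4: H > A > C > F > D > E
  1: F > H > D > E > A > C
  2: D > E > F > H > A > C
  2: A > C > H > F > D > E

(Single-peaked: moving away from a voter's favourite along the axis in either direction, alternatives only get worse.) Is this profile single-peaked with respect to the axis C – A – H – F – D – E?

yes

Axis positions: C=1, A=2, H=3, F=4, D=5, E=6.
Faction 1 (peak D at position 5): ranking walks positions 5-4-3-6-2-1, expanding outward from the peak — single-peaked.
Faction 2 (peak F at position 4): ranking walks positions 4-3-2-5-1-6, expanding outward from the peak — single-peaked.
Faction 3 (peak D at position 5): ranking walks positions 5-4-3-2-1-6, expanding outward from the peak — single-peaked.
Faction 4 (peak H at position 3): ranking walks positions 3-2-1-4-5-6, expanding outward from the peak — single-peaked.
Faction 5 (peak F at position 4): ranking walks positions 4-3-5-6-2-1, expanding outward from the peak — single-peaked.
Faction 6 (peak D at position 5): ranking walks positions 5-6-4-3-2-1, expanding outward from the peak — single-peaked.
Faction 7 (peak A at position 2): ranking walks positions 2-1-3-4-5-6, expanding outward from the peak — single-peaked.
Every ranking is single-peaked on this axis.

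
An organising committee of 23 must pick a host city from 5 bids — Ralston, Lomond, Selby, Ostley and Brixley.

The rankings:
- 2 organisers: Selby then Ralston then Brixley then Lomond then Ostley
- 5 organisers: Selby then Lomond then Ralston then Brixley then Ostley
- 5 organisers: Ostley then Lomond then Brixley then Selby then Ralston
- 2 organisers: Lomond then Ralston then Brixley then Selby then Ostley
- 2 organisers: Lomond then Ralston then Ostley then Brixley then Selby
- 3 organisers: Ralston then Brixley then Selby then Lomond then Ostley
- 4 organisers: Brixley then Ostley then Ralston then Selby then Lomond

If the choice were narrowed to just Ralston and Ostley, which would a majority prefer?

Ballots ranking Ralston above Ostley: 2 + 5 + 2 + 2 + 3 = 14.
Ballots ranking Ostley above Ralston: 23 − 14 = 9.
Ralston wins the head-to-head 14–9.

Ralston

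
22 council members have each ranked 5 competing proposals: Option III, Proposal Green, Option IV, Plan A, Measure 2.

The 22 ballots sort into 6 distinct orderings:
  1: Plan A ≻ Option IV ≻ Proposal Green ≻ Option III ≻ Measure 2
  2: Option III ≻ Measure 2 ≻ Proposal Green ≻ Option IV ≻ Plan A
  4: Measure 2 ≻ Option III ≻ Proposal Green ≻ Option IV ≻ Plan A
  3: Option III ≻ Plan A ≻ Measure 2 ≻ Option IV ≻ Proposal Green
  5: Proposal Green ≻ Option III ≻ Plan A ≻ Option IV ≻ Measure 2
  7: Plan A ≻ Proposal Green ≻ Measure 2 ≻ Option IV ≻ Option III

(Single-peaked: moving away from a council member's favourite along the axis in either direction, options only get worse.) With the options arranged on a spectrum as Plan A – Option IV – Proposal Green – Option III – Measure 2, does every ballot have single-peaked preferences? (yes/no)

Axis positions: Plan A=1, Option IV=2, Proposal Green=3, Option III=4, Measure 2=5.
Faction 1 (peak Plan A at position 1): ranking walks positions 1-2-3-4-5, expanding outward from the peak — single-peaked.
Faction 2 (peak Option III at position 4): ranking walks positions 4-5-3-2-1, expanding outward from the peak — single-peaked.
Faction 3 (peak Measure 2 at position 5): ranking walks positions 5-4-3-2-1, expanding outward from the peak — single-peaked.
Faction 4: ranking walks positions 4-1-5-2-3; Plan A is ranked above Proposal Green even though Proposal Green lies between Plan A and the peak Option III on the axis — preferences dip and rise again. Not single-peaked.
Faction 5: ranking walks positions 3-4-1-2-5; Plan A is ranked above Option IV even though Option IV lies between Plan A and the peak Proposal Green on the axis — preferences dip and rise again. Not single-peaked.
Faction 6: ranking walks positions 1-3-5-2-4; Proposal Green is ranked above Option IV even though Option IV lies between Proposal Green and the peak Plan A on the axis — preferences dip and rise again. Not single-peaked.
Faction 4 violates single-peakedness, so the profile is not single-peaked on this axis.

no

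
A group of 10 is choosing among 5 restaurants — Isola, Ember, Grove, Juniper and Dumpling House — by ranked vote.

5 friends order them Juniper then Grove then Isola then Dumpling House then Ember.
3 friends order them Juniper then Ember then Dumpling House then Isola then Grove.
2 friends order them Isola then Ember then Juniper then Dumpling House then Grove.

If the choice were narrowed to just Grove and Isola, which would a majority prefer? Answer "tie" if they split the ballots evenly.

tie

Ballots ranking Grove above Isola: 5.
Ballots ranking Isola above Grove: 10 − 5 = 5.
5–5: the pair ties.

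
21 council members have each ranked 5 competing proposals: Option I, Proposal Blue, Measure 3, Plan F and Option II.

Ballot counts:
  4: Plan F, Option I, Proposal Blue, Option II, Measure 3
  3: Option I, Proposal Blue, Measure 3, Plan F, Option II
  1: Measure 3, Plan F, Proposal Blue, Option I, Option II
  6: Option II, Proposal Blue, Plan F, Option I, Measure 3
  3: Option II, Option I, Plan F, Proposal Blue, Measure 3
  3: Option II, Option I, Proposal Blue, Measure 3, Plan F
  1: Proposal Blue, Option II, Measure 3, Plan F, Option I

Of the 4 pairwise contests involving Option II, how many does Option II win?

Option II against each rival (21 council members):
Option II–Option I: Option II 13–8.
Option II vs Proposal Blue: 6+3+3 = 12 for Option II, 9 for Proposal Blue — Option II by 12–9.
Option II vs Measure 3: Option II wins 17–4.
Option II vs Plan F: Option II, 13–8.
Option II beats Option I, Proposal Blue, Measure 3, Plan F — 4 pairwise wins.

4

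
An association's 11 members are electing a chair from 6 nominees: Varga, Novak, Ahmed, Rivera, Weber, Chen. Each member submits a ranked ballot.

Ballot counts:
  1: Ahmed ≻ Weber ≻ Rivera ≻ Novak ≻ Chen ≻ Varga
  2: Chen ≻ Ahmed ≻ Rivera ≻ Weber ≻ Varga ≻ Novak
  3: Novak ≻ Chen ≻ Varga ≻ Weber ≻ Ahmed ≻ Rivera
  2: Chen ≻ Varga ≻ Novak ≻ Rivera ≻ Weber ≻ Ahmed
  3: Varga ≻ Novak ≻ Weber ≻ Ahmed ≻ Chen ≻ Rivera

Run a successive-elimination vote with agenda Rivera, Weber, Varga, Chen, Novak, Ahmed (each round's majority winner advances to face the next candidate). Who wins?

Novak

Round 1: Rivera vs Weber — 4–7, Weber advances.
Round 2: Weber vs Varga — 3–8, Varga advances.
Round 3: Varga vs Chen — 3–8, Chen advances.
Round 4: Chen vs Novak — 4–7, Novak advances.
Round 5: Novak vs Ahmed — 8–3, Novak advances.
The agenda winner is Novak.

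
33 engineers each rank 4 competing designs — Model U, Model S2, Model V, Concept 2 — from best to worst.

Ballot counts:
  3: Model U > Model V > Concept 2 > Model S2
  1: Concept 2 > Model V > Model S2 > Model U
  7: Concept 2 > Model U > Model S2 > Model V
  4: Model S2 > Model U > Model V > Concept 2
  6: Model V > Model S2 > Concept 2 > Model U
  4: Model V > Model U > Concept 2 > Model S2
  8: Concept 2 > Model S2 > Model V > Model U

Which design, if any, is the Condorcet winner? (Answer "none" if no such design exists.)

Check each pair by majority over 33 ballots:
Model U vs Model S2: Model S2 wins 19–14.
Model U vs Model V: Model V, 19–14.
Model U–Concept 2: Concept 2 22–11.
Model S2–Model V: Model S2 19–14.
Model S2 vs Concept 2: Concept 2, 23–10.
Model V–Concept 2: Model V 17–16.
No design is unbeaten: Model U loses to Model S2; Model S2 loses to Concept 2; Model V loses to Model S2; Concept 2 loses to Model V. In particular Model S2 beats Model V beats Concept 2 beats Model S2 is a majority cycle — no Condorcet winner exists.

none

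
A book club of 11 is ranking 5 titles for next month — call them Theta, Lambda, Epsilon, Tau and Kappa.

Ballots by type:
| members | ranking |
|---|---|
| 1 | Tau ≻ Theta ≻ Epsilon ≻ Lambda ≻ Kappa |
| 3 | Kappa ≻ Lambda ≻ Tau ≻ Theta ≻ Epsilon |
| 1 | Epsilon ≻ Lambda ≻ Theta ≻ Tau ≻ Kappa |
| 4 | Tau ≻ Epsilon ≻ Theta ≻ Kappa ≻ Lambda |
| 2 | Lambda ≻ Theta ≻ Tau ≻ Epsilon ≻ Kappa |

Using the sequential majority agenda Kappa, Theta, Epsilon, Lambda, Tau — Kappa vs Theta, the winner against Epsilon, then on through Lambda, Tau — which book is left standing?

Lambda

Round 1: Kappa vs Theta — 3–8, Theta advances.
Round 2: Theta vs Epsilon — 6–5, Theta advances.
Round 3: Theta vs Lambda — 5–6, Lambda advances.
Round 4: Lambda vs Tau — 6–5, Lambda advances.
Lambda survives the agenda.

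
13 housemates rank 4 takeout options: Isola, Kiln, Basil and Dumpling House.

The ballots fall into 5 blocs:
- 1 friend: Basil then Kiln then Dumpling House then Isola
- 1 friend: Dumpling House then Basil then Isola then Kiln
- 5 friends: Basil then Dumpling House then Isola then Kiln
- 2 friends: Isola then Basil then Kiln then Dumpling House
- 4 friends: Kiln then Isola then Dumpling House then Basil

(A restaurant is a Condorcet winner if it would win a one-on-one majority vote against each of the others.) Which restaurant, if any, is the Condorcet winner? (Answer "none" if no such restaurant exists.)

Pairwise majorities:
Isola vs Kiln: 1+5+2 = 8 for Isola, 5 for Kiln — Isola by 8–5.
Isola vs Basil: 6 to 7, Basil.
Isola vs Dumpling House: Isola is ranked higher on 2+4 = 6 ballots, Dumpling House on 7. Dumpling House wins 7–6.
Kiln vs Basil: Kiln is ranked higher on 4 ballots, Basil on 9. Basil wins 9–4.
Kiln vs Dumpling House: Kiln preferred on 1+2+4 = 7 ballots; Kiln wins 7–6.
Basil vs Dumpling House: Basil preferred on 1+5+2 = 8 ballots; Basil wins 8–5.
Basil wins every pairwise contest, so Basil is the Condorcet winner.

Basil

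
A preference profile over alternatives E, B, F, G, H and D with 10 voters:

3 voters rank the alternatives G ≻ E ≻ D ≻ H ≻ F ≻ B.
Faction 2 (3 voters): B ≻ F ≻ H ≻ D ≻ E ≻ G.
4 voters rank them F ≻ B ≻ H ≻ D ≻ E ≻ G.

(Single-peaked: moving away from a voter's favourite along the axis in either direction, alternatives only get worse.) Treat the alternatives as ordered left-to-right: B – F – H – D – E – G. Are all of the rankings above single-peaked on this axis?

Axis positions: B=1, F=2, H=3, D=4, E=5, G=6.
Faction 1 (peak G at position 6): ranking walks positions 6-5-4-3-2-1, expanding outward from the peak — single-peaked.
Faction 2 (peak B at position 1): ranking walks positions 1-2-3-4-5-6, expanding outward from the peak — single-peaked.
Faction 3 (peak F at position 2): ranking walks positions 2-1-3-4-5-6, expanding outward from the peak — single-peaked.
Every ranking is single-peaked on this axis.

yes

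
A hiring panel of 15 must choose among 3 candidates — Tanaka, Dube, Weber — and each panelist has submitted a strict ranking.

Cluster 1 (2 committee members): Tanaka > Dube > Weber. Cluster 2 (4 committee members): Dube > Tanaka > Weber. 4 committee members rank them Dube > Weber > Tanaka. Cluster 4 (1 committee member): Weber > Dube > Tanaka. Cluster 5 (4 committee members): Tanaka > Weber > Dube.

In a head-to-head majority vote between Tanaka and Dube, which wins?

Ballots ranking Tanaka above Dube: 2 + 4 = 6.
Ballots ranking Dube above Tanaka: 15 − 6 = 9.
Dube wins the head-to-head 9–6.

Dube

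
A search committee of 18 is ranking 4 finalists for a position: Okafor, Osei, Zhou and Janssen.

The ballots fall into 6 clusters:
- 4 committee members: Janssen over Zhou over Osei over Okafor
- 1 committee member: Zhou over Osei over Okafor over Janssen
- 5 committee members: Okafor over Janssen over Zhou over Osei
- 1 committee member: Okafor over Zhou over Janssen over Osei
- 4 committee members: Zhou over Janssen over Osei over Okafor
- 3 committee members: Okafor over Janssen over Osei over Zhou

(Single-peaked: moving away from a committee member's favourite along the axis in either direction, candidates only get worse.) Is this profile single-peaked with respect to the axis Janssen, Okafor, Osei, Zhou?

no

Axis positions: Janssen=1, Okafor=2, Osei=3, Zhou=4.
Cluster 1: ranking walks positions 1-4-3-2; Zhou is ranked above Okafor even though Okafor lies between Zhou and the peak Janssen on the axis — preferences dip and rise again. Not single-peaked.
Cluster 2 (peak Zhou at position 4): ranking walks positions 4-3-2-1, expanding outward from the peak — single-peaked.
Cluster 3: ranking walks positions 2-1-4-3; Zhou is ranked above Osei even though Osei lies between Zhou and the peak Okafor on the axis — preferences dip and rise again. Not single-peaked.
Cluster 4: ranking walks positions 2-4-1-3; Zhou is ranked above Osei even though Osei lies between Zhou and the peak Okafor on the axis — preferences dip and rise again. Not single-peaked.
Cluster 5: ranking walks positions 4-1-3-2; Janssen is ranked above Osei even though Osei lies between Janssen and the peak Zhou on the axis — preferences dip and rise again. Not single-peaked.
Cluster 6 (peak Okafor at position 2): ranking walks positions 2-1-3-4, expanding outward from the peak — single-peaked.
Cluster 1 violates single-peakedness, so the profile is not single-peaked on this axis.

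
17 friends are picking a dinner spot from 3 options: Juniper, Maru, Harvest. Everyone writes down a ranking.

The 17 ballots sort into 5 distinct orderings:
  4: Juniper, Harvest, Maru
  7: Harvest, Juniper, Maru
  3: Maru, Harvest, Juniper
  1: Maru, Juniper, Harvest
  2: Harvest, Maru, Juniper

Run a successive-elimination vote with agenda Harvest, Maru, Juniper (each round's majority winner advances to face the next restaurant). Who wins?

Harvest

Round 1: Harvest vs Maru — 13–4, Harvest advances.
Round 2: Harvest vs Juniper — 12–5, Harvest advances.
The agenda winner is Harvest.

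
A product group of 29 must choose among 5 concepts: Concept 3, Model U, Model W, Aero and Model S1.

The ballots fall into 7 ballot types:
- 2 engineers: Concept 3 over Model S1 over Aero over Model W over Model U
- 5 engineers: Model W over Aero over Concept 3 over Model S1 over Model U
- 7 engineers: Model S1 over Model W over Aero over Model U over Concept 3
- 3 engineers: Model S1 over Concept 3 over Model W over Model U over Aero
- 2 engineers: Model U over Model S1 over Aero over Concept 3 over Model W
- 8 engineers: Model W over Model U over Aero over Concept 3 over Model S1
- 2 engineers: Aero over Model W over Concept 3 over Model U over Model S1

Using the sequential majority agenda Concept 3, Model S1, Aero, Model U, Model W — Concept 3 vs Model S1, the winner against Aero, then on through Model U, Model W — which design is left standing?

Round 1: Concept 3 vs Model S1 — 17–12, Concept 3 advances.
Round 2: Concept 3 vs Aero — 5–24, Aero advances.
Round 3: Aero vs Model U — 16–13, Aero advances.
Round 4: Aero vs Model W — 6–23, Model W advances.
Model W survives the agenda.

Model W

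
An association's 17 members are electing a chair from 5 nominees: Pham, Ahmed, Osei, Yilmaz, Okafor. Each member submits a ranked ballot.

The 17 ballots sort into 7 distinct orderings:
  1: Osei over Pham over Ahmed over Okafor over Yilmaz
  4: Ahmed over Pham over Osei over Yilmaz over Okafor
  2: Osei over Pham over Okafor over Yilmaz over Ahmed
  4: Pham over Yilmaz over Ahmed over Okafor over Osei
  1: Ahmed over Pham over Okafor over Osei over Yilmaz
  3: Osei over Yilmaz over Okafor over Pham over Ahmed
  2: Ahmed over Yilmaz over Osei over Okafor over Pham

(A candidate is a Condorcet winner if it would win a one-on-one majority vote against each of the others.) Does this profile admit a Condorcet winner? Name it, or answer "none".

Pairwise majorities:
Pham vs Ahmed: Pham is ranked higher on 1+2+4+3 = 10 ballots, Ahmed on 7. Pham wins 10–7.
Pham vs Osei: Pham, 9–8.
Pham vs Yilmaz: 12 to 5, Pham.
Pham vs Okafor: 12 to 5, Pham.
Ahmed vs Osei: Ahmed, 11–6.
Ahmed vs Yilmaz: 8 to 9, Yilmaz.
Ahmed vs Okafor: Ahmed is ranked higher on 1+4+4+1+2 = 12 ballots, Okafor on 5. Ahmed wins 12–5.
Osei–Yilmaz: Osei 11–6.
Osei–Okafor: Osei 12–5.
Yilmaz–Okafor: Yilmaz 13–4.
Only Pham has no losses; Pham is the Condorcet winner.

Pham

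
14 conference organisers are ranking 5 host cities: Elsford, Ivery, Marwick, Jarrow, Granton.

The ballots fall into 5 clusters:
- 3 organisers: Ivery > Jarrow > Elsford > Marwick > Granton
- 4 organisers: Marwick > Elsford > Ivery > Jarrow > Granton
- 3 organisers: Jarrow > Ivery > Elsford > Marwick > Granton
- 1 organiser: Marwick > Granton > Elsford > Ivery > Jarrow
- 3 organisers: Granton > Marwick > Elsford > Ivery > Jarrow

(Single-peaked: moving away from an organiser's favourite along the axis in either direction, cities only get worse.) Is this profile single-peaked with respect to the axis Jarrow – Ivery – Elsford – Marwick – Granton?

yes

Axis positions: Jarrow=1, Ivery=2, Elsford=3, Marwick=4, Granton=5.
Cluster 1 (peak Ivery at position 2): ranking walks positions 2-1-3-4-5, expanding outward from the peak — single-peaked.
Cluster 2 (peak Marwick at position 4): ranking walks positions 4-3-2-1-5, expanding outward from the peak — single-peaked.
Cluster 3 (peak Jarrow at position 1): ranking walks positions 1-2-3-4-5, expanding outward from the peak — single-peaked.
Cluster 4 (peak Marwick at position 4): ranking walks positions 4-5-3-2-1, expanding outward from the peak — single-peaked.
Cluster 5 (peak Granton at position 5): ranking walks positions 5-4-3-2-1, expanding outward from the peak — single-peaked.
Every ranking is single-peaked on this axis.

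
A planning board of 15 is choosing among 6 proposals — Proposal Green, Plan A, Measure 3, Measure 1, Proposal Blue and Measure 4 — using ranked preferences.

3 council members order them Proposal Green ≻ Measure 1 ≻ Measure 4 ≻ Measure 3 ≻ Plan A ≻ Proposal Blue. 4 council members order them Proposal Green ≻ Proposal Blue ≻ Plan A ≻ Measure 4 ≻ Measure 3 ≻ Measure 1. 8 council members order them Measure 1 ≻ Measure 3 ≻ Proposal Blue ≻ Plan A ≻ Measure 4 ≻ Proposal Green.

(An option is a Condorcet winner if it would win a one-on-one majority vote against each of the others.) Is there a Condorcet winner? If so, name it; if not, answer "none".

Check each pair by majority over 15 ballots:
Proposal Green vs Plan A: Plan A, 8–7.
Proposal Green–Measure 3: Measure 3 8–7.
Proposal Green vs Measure 1: Measure 1 wins 8–7.
Proposal Green vs Proposal Blue: Proposal Blue, 8–7.
Proposal Green–Measure 4: Measure 4 8–7.
Plan A–Measure 3: Measure 3 11–4.
Plan A vs Measure 1: Measure 1 wins 11–4.
Plan A vs Proposal Blue: Proposal Blue wins 12–3.
Plan A–Measure 4: Plan A 12–3.
Measure 3 vs Measure 1: Measure 1, 11–4.
Measure 3 vs Proposal Blue: Measure 3 wins 11–4.
Measure 3 vs Measure 4: Measure 3 wins 8–7.
Measure 1 vs Proposal Blue: Measure 1, 11–4.
Measure 1 vs Measure 4: Measure 1, 11–4.
Proposal Blue vs Measure 4: Proposal Blue wins 12–3.
Measure 1 wins every pairwise contest, so Measure 1 is the Condorcet winner.

Measure 1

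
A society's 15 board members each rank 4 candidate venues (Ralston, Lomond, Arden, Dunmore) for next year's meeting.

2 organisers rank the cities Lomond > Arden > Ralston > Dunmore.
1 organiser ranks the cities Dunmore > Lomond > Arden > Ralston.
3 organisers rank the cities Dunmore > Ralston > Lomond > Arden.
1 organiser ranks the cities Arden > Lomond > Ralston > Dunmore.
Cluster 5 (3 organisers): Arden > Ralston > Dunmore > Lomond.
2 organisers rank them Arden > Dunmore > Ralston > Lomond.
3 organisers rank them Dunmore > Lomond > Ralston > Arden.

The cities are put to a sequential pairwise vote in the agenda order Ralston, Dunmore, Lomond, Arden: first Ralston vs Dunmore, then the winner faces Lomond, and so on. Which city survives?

Arden

Round 1: Ralston vs Dunmore — 6–9, Dunmore advances.
Round 2: Dunmore vs Lomond — 12–3, Dunmore advances.
Round 3: Dunmore vs Arden — 7–8, Arden advances.
Arden survives the agenda.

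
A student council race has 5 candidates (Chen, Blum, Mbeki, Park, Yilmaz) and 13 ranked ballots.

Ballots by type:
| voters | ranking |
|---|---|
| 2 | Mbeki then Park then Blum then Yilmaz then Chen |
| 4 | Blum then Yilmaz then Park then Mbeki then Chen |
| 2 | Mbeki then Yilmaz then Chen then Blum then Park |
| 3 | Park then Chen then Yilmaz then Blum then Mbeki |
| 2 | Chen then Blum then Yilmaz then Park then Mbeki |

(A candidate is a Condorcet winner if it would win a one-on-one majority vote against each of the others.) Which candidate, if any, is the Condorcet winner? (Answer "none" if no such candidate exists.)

Check each pair by majority over 13 ballots:
Chen vs Blum: Chen is ranked higher on 2+3+2 = 7 ballots, Blum on 6. Chen wins 7–6.
Chen vs Mbeki: Chen preferred on 3+2 = 5 ballots; Mbeki wins 8–5.
Chen vs Park: 2+2 = 4 for Chen, 9 for Park — Park by 9–4.
Chen vs Yilmaz: Chen preferred on 3+2 = 5 ballots; Yilmaz wins 8–5.
Blum vs Mbeki: Blum preferred on 4+3+2 = 9 ballots; Blum wins 9–4.
Blum vs Park: 8 to 5, Blum.
Blum vs Yilmaz: Blum is ranked higher on 2+4+2 = 8 ballots, Yilmaz on 5. Blum wins 8–5.
Mbeki vs Park: 2+2 = 4 for Mbeki, 9 for Park — Park by 9–4.
Mbeki vs Yilmaz: 4 to 9, Yilmaz.
Park vs Yilmaz: Park preferred on 2+3 = 5 ballots; Yilmaz wins 8–5.
Every candidate loses at least once (Chen loses to Mbeki; Blum loses to Chen; Mbeki loses to Blum; Park loses to Blum; Yilmaz loses to Blum). The majority relation contains the cycle Chen beats Blum beats Mbeki beats Chen, so there is no Condorcet winner.

none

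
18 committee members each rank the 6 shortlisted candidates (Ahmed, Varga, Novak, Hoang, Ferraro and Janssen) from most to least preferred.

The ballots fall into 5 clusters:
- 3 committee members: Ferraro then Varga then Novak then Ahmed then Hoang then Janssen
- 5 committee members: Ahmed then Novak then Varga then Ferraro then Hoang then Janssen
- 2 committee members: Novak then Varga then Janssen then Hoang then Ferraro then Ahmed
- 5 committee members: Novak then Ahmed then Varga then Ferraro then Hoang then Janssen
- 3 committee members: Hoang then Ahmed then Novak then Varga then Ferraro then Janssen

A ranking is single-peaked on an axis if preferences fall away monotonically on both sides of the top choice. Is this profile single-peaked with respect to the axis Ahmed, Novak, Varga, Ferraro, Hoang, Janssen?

no

Axis positions: Ahmed=1, Novak=2, Varga=3, Ferraro=4, Hoang=5, Janssen=6.
Cluster 1 (peak Ferraro at position 4): ranking walks positions 4-3-2-1-5-6, expanding outward from the peak — single-peaked.
Cluster 2 (peak Ahmed at position 1): ranking walks positions 1-2-3-4-5-6, expanding outward from the peak — single-peaked.
Cluster 3: ranking walks positions 2-3-6-5-4-1; Janssen is ranked above Ferraro even though Ferraro lies between Janssen and the peak Novak on the axis — preferences dip and rise again. Not single-peaked.
Cluster 4 (peak Novak at position 2): ranking walks positions 2-1-3-4-5-6, expanding outward from the peak — single-peaked.
Cluster 5: ranking walks positions 5-1-2-3-4-6; Ahmed is ranked above Ferraro even though Ferraro lies between Ahmed and the peak Hoang on the axis — preferences dip and rise again. Not single-peaked.
Cluster 3 violates single-peakedness, so the profile is not single-peaked on this axis.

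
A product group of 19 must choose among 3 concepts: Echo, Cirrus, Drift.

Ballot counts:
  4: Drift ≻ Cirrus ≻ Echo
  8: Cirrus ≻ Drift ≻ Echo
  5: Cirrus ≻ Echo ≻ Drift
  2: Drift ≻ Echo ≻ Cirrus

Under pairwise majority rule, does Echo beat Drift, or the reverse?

Drift

Ballots ranking Echo above Drift: 5.
Ballots ranking Drift above Echo: 19 − 5 = 14.
Drift wins the head-to-head 14–5.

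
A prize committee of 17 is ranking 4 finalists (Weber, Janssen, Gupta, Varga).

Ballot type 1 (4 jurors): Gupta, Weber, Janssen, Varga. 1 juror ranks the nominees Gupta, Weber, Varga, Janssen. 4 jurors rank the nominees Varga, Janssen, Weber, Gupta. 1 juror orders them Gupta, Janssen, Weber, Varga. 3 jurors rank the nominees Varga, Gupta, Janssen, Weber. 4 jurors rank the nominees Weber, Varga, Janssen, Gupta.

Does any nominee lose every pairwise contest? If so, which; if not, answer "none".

Janssen

Head-to-head results (17 jurors):
Weber vs Janssen: 4+1+4 = 9 for Weber, 8 for Janssen — Weber by 9–8.
Weber–Gupta: Gupta 9–8.
Weber vs Varga: Weber, 10–7.
Janssen vs Gupta: Gupta, 9–8.
Janssen vs Varga: Janssen preferred on 4+1 = 5 ballots; Varga wins 12–5.
Gupta vs Varga: Gupta is ranked higher on 4+1+1 = 6 ballots, Varga on 11. Varga wins 11–6.
Only Janssen has no wins; Janssen is the Condorcet loser.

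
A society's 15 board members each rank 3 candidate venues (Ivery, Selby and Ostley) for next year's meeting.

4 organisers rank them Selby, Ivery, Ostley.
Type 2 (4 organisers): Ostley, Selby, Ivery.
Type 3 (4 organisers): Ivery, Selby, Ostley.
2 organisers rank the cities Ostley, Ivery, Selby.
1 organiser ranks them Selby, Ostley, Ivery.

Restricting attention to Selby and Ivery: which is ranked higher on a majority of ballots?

Selby

Ballots ranking Selby above Ivery: 4 + 4 + 1 = 9.
Ballots ranking Ivery above Selby: 15 − 9 = 6.
Selby wins the head-to-head 9–6.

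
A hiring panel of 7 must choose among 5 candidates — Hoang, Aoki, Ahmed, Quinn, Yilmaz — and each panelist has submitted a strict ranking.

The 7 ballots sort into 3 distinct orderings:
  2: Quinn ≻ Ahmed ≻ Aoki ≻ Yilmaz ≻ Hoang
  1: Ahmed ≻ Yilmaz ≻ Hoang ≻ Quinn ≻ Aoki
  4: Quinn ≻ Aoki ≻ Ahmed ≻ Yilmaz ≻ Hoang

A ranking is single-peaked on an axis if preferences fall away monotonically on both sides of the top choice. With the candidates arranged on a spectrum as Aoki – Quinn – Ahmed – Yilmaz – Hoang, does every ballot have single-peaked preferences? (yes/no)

yes

Axis positions: Aoki=1, Quinn=2, Ahmed=3, Yilmaz=4, Hoang=5.
Group 1 (peak Quinn at position 2): ranking walks positions 2-3-1-4-5, expanding outward from the peak — single-peaked.
Group 2 (peak Ahmed at position 3): ranking walks positions 3-4-5-2-1, expanding outward from the peak — single-peaked.
Group 3 (peak Quinn at position 2): ranking walks positions 2-1-3-4-5, expanding outward from the peak — single-peaked.
Every ranking is single-peaked on this axis.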